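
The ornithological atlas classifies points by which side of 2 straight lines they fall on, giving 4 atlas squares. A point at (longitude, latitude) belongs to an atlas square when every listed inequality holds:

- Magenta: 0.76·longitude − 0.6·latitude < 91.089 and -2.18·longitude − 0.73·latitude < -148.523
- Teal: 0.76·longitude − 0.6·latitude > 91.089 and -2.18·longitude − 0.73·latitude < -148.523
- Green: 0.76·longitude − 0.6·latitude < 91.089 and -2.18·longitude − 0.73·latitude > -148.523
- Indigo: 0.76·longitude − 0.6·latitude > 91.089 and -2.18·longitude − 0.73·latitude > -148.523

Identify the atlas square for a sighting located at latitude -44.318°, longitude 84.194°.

Magenta

0.76·84.194 − 0.6·-44.318 = 90.578, which is < 91.089
-2.18·84.194 − 0.73·-44.318 = -151.191, which is < -148.523
This sign pattern matches Magenta.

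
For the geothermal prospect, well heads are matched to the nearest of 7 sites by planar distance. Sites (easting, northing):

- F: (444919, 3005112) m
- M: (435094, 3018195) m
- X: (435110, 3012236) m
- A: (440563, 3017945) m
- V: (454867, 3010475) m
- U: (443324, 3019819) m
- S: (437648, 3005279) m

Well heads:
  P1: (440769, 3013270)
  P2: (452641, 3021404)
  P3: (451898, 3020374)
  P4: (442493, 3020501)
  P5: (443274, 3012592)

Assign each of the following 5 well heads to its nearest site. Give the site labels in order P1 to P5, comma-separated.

P1 → A (d²=21898061.00)
P2 → U (d²=89318714.00)
P3 → U (d²=73821501.00)
P4 → U (d²=1155685.00)
P5 → A (d²=36004130.00)

A, U, U, U, A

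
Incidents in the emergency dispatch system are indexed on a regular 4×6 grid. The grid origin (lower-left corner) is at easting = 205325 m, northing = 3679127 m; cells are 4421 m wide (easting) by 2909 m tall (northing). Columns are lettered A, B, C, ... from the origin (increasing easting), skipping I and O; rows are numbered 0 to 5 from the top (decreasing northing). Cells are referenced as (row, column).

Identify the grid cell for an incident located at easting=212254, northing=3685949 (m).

(3, B)

Column index: ⌊(212254 − 205325) / 4421⌋ = ⌊1.567⌋ = 1 → column B
Row offset from origin: ⌊(3685949 − 3679127) / 2909⌋ = ⌊2.345⌋ = 2 → row 3 (counted from top)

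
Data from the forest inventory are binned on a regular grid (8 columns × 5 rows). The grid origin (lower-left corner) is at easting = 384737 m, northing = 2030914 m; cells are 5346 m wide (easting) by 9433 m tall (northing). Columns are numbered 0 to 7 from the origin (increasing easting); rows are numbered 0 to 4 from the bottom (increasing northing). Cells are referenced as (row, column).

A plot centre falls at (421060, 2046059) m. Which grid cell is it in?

(1, 6)

Column index: ⌊(421060 − 384737) / 5346⌋ = ⌊6.794⌋ = 6
Row offset from origin: ⌊(2046059 − 2030914) / 9433⌋ = ⌊1.606⌋ = 1 → row 1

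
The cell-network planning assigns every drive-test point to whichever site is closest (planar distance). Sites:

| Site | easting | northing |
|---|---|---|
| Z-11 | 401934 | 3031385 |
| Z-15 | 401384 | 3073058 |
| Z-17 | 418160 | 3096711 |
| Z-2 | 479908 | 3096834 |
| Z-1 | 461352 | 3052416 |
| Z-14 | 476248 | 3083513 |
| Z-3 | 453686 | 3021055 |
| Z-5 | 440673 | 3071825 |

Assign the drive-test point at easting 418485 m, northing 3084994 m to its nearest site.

Squared distances to each site:
Z-11: 3147860482.000; Z-15: 434912297.000; Z-17: 137393714.000; Z-2: 3912970529.000; Z-1: 2898905773.000; Z-14: 3338757530.000; Z-3: 5327306122.000; Z-5: 665729905.000.
Minimum at Z-17.

Z-17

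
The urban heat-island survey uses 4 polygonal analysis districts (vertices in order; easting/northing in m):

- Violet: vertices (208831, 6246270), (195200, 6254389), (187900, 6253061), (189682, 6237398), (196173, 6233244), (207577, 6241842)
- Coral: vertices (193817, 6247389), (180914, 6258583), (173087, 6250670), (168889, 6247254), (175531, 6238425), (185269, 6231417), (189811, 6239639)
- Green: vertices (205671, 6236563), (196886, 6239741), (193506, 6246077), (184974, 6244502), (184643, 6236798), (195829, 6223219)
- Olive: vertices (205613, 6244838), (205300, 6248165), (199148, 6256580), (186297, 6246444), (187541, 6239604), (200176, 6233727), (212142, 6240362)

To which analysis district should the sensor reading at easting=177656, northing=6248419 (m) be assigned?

Cast a ray rightward from (177656, 6248419). For each polygon, the edges (by vertex number in listed order) whose endpoints lie on opposite sides of northing = 6248419, where each meets that height, and whether that is right or left of the point:
Violet: 1–2 at easting≈205223.0 (right), 3–4 at easting≈188428.1 (right) → 2 crossings.
Coral: 1–2 at easting≈192629.7 (right), 3–4 at easting≈170320.7 (left) → 1 crossing.
Green: no edge straddles that height → 0 crossings.
Olive: 2–3 at easting≈205114.3 (right), 3–4 at easting≈188801.0 (right) → 2 crossings.
Only Coral has an odd count, so the point is inside Coral.

Coral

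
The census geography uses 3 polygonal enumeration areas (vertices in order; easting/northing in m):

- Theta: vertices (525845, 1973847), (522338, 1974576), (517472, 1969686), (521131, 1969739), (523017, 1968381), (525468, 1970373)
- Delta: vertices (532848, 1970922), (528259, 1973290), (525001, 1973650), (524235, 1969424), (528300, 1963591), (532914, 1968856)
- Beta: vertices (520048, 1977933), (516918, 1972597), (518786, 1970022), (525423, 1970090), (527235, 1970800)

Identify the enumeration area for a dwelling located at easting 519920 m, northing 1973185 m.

Beta

Cast a ray rightward from (519920, 1973185). For each polygon, the edges (by vertex number in listed order) whose endpoints lie on opposite sides of northing = 1973185, where each meets that height, and whether that is right or left of the point:
Theta: 2–3 at easting≈520953.8 (right), 6–1 at easting≈525773.2 (right) → 2 crossings.
Delta: 1–2 at easting≈528462.5 (right), 3–4 at easting≈524916.7 (right) → 2 crossings.
Beta: 1–2 at easting≈517262.9 (left), 5–1 at easting≈524831.9 (right) → 1 crossing.
Only Beta has an odd count, so the point is inside Beta.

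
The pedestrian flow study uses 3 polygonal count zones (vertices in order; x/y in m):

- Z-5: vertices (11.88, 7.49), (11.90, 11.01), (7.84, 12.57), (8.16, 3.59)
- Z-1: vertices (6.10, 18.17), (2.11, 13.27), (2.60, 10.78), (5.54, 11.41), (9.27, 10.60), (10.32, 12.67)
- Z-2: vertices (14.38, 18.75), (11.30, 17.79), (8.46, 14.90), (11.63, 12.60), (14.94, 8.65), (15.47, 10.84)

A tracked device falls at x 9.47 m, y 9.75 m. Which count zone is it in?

Z-5

Cast a ray rightward from (9.47, 9.75). For each polygon, the edges (by vertex number in listed order) whose endpoints lie on opposite sides of y = 9.75, where each meets that height, and whether that is right or left of the point:
Z-5: 1–2 at x≈11.893 (right), 3–4 at x≈7.940 (left) → 1 crossing.
Z-1: no edge straddles that height → 0 crossings.
Z-2: 4–5 at x≈14.018 (right), 5–6 at x≈15.206 (right) → 2 crossings.
Only Z-5 has an odd count, so the point is inside Z-5.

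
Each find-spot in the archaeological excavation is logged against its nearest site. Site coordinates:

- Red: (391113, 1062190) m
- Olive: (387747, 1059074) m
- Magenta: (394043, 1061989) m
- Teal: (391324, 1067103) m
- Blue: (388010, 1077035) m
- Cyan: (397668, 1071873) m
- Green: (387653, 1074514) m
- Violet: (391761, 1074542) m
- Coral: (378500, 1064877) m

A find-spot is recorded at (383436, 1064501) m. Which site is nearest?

Squared distances to each site:
Red: 64277050.000; Olive: 48037050.000; Magenta: 118818593.000; Teal: 68990948.000; Blue: 178022632.000; Cyan: 256896208.000; Green: 118043258.000; Violet: 170127306.000; Coral: 24505472.000.
Minimum at Coral.

Coral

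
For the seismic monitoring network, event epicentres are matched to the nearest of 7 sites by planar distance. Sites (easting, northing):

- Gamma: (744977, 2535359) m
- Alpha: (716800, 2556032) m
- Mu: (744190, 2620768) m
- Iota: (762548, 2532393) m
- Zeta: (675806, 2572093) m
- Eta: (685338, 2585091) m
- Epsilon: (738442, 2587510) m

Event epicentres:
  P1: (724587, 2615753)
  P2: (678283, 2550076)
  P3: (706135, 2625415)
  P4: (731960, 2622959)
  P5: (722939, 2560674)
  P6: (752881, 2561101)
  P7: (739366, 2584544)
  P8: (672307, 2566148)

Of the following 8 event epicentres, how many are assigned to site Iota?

P1 → Mu
P2 → Zeta
P3 → Mu
P4 → Mu
P5 → Alpha
P6 → Gamma
P7 → Epsilon
P8 → Zeta
0 of the 8 go to Iota.

0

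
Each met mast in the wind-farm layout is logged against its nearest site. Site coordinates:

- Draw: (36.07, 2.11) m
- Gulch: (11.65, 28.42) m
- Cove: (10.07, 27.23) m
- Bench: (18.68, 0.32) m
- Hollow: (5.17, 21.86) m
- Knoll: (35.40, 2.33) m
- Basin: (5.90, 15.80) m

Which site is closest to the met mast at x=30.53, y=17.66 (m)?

Squared distances to each site:
Draw: 272.494; Gulch: 472.232; Cove: 510.197; Bench: 441.098; Hollow: 660.770; Knoll: 258.726; Basin: 610.097.
Minimum at Knoll.

Knoll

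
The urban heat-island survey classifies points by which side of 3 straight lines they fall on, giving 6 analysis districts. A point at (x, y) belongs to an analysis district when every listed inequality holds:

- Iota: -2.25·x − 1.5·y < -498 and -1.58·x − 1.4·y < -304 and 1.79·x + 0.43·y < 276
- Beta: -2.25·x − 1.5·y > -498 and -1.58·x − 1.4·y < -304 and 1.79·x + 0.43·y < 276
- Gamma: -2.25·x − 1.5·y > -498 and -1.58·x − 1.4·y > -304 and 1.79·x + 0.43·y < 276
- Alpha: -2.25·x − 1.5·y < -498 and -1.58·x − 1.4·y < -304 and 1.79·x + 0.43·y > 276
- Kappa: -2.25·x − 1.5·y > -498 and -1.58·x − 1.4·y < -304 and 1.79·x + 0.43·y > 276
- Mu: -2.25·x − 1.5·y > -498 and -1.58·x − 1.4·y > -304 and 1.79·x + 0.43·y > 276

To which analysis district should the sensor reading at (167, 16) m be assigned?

Mu

-2.25·167 − 1.5·16 = -399.750, which is > -498
-1.58·167 − 1.4·16 = -286.260, which is > -304
1.79·167 + 0.43·16 = 305.810, which is > 276
This sign pattern matches Mu.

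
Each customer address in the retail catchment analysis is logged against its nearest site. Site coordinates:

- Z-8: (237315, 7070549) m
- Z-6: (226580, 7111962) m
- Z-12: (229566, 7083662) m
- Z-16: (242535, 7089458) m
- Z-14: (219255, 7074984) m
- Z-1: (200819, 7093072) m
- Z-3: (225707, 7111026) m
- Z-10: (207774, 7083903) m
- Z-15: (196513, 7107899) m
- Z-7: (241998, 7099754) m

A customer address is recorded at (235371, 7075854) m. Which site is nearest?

Squared distances to each site:
Z-8: 31922161.000; Z-6: 1381069345.000; Z-12: 94662889.000; Z-16: 236391712.000; Z-14: 260482356.000; Z-1: 1490300228.000; Z-3: 1330462480.000; Z-10: 826380810.000; Z-15: 2536826189.000; Z-7: 615127129.000.
Minimum at Z-8.

Z-8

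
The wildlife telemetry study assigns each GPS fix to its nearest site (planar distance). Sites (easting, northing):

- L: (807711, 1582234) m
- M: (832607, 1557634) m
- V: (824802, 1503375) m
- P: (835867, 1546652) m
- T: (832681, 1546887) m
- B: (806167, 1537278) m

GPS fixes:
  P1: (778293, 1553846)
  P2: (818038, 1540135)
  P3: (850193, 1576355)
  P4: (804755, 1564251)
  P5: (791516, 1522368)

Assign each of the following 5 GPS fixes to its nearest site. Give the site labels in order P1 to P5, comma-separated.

P1 → B (d²=1051458500.00)
P2 → B (d²=149083090.00)
P3 → M (d²=659743237.00)
P4 → L (d²=332126225.00)
P5 → B (d²=436959901.00)

B, B, M, L, B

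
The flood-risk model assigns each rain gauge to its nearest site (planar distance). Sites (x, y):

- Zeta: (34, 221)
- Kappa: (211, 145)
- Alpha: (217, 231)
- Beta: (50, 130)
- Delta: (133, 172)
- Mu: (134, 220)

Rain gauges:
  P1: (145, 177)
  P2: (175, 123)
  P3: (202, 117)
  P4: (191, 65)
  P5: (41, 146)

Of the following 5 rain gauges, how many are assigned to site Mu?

0

P1 → Delta
P2 → Kappa
P3 → Kappa
P4 → Kappa
P5 → Beta
0 of the 5 go to Mu.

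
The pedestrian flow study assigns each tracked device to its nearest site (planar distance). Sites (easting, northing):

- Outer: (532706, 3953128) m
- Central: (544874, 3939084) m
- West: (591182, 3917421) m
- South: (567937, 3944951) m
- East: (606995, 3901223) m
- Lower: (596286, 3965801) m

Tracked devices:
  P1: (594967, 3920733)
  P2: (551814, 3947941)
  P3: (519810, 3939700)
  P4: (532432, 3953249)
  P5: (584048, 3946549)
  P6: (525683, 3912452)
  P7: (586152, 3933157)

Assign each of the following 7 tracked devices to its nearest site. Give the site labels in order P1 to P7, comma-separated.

West, Central, Outer, Outer, South, Central, West

P1 → West (d²=25295569.00)
P2 → Central (d²=126610049.00)
P3 → Outer (d²=346618000.00)
P4 → Outer (d²=89717.00)
P5 → South (d²=262117925.00)
P6 → Central (d²=1077557905.00)
P7 → West (d²=272922596.00)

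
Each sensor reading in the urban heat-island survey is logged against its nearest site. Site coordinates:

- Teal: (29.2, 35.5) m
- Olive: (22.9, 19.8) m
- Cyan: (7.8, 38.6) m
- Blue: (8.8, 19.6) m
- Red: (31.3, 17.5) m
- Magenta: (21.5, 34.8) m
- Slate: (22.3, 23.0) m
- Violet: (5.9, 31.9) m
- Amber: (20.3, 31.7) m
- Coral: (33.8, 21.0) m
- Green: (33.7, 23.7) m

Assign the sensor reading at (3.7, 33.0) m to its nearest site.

Squared distances to each site:
Teal: 656.500; Olive: 542.880; Cyan: 48.170; Blue: 205.570; Red: 1002.010; Magenta: 320.080; Slate: 445.960; Violet: 6.050; Amber: 277.250; Coral: 1050.010; Green: 986.490.
Minimum at Violet.

Violet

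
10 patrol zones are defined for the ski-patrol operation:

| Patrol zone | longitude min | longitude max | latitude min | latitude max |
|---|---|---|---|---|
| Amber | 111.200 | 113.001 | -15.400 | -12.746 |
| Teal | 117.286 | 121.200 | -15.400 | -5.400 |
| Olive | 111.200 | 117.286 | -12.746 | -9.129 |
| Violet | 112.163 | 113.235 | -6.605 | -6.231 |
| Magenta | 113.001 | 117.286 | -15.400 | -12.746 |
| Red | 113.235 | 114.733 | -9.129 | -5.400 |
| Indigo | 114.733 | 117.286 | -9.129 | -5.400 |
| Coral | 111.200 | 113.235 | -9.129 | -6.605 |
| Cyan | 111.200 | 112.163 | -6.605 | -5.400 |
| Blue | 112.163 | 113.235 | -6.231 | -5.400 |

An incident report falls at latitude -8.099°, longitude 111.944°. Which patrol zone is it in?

The point has longitude = 111.944 and latitude = -8.099.
Only Coral satisfies 111.200 ≤ longitude ≤ 113.235 and -9.129 ≤ latitude ≤ -6.605.

Coral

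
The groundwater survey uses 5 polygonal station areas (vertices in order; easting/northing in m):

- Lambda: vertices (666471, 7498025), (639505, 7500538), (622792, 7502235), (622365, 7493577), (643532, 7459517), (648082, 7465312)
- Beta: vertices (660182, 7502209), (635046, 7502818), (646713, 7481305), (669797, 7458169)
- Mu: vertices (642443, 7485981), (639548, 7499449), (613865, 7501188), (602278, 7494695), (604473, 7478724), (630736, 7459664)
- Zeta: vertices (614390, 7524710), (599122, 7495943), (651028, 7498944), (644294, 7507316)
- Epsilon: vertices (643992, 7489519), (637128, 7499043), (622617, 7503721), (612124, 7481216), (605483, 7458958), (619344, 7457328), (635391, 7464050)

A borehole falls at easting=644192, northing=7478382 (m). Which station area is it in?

Cast a ray rightward from (644192, 7478382). For each polygon, the edges (by vertex number in listed order) whose endpoints lie on opposite sides of northing = 7478382, where each meets that height, and whether that is right or left of the point:
Lambda: 4–5 at easting≈631808.1 (left), 6–1 at easting≈655429.1 (right) → 1 crossing.
Beta: 3–4 at easting≈649629.4 (right), 4–1 at easting≈665384.0 (right) → 2 crossings.
Mu: 5–6 at easting≈604944.2 (left), 6–1 at easting≈639062.6 (left) → 0 crossings.
Zeta: no edge straddles that height → 0 crossings.
Epsilon: 4–5 at easting≈611278.4 (left), 7–1 at easting≈640231.0 (left) → 0 crossings.
Only Lambda has an odd count, so the point is inside Lambda.

Lambda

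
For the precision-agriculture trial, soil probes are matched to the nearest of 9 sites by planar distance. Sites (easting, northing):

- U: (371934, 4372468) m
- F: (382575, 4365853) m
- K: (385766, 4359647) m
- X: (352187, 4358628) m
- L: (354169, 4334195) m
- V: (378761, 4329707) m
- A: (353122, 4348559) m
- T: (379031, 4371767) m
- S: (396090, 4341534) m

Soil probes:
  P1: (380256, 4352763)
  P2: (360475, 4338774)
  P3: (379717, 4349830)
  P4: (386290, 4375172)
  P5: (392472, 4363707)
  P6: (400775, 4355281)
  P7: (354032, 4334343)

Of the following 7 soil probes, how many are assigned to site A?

0

P1 → K
P2 → L
P3 → K
P4 → T
P5 → K
P6 → S
P7 → L
0 of the 7 go to A.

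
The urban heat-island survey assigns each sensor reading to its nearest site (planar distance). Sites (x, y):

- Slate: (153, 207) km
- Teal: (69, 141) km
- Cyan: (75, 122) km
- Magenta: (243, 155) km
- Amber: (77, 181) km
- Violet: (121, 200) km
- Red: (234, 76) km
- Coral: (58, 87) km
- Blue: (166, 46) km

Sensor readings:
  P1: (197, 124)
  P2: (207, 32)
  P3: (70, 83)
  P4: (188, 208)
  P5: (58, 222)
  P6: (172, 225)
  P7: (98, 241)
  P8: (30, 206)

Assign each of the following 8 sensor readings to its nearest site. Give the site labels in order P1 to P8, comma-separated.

P1 → Magenta (d²=3077.00)
P2 → Blue (d²=1877.00)
P3 → Coral (d²=160.00)
P4 → Slate (d²=1226.00)
P5 → Amber (d²=2042.00)
P6 → Slate (d²=685.00)
P7 → Violet (d²=2210.00)
P8 → Amber (d²=2834.00)

Magenta, Blue, Coral, Slate, Amber, Slate, Violet, Amber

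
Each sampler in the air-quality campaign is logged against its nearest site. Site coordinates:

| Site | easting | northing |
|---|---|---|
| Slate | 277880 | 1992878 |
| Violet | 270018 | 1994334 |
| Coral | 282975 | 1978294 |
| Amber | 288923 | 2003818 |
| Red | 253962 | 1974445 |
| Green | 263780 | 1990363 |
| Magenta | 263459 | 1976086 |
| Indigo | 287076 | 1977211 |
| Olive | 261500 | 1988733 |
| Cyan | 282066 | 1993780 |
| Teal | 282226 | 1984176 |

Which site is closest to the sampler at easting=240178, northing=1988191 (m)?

Squared distances to each site:
Slate: 1443408773.000; Violet: 928162049.000; Coral: 1929533818.000; Amber: 2620278154.000; Red: 378951172.000; Green: 561771988.000; Magenta: 688535986.000; Indigo: 2319982804.000; Olive: 454921448.000; Cyan: 1785841465.000; Teal: 1784154529.000.
Minimum at Red.

Red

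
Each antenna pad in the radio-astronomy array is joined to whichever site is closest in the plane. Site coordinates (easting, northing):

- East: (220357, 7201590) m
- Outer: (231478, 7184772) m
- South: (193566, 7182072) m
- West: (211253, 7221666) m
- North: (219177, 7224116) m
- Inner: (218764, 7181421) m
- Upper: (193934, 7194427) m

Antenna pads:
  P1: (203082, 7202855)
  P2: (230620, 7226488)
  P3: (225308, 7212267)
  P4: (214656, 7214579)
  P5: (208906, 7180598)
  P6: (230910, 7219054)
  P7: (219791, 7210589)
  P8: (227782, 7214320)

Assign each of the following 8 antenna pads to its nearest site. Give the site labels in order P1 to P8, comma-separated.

P1 → Upper (d²=154717088.00)
P2 → North (d²=136568633.00)
P3 → East (d²=138510730.00)
P4 → West (d²=61805978.00)
P5 → Inner (d²=97857493.00)
P6 → North (d²=163287133.00)
P7 → East (d²=81302357.00)
P8 → North (d²=170007641.00)

Upper, North, East, West, Inner, North, East, North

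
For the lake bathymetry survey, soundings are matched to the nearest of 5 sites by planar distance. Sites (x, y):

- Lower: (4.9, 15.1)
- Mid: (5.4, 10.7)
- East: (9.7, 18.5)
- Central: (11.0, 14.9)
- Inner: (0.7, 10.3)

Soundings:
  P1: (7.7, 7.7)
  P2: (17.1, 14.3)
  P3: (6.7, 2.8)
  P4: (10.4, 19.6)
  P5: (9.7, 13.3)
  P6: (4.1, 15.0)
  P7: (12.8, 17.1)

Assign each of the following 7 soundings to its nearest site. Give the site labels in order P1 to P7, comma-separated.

Mid, Central, Mid, East, Central, Lower, Central

P1 → Mid (d²=14.29)
P2 → Central (d²=37.57)
P3 → Mid (d²=64.10)
P4 → East (d²=1.70)
P5 → Central (d²=4.25)
P6 → Lower (d²=0.65)
P7 → Central (d²=8.08)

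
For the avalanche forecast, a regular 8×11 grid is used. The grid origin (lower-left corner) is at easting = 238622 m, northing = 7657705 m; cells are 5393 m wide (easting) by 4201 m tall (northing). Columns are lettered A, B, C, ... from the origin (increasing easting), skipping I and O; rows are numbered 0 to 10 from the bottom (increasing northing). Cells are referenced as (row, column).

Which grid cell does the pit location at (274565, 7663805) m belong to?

(1, G)

Column index: ⌊(274565 − 238622) / 5393⌋ = ⌊6.665⌋ = 6 → column G
Row offset from origin: ⌊(7663805 − 7657705) / 4201⌋ = ⌊1.452⌋ = 1 → row 1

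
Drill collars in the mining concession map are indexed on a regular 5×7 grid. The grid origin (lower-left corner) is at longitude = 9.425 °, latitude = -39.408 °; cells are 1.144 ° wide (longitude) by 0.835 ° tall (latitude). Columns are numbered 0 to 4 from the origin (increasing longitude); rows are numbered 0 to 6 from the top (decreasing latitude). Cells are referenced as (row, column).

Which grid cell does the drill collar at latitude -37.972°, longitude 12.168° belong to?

(5, 2)

Column index: ⌊(12.168 − 9.425) / 1.144⌋ = ⌊2.398⌋ = 2
Row offset from origin: ⌊(-37.972 − -39.408) / 0.835⌋ = ⌊1.720⌋ = 1 → row 5 (counted from top)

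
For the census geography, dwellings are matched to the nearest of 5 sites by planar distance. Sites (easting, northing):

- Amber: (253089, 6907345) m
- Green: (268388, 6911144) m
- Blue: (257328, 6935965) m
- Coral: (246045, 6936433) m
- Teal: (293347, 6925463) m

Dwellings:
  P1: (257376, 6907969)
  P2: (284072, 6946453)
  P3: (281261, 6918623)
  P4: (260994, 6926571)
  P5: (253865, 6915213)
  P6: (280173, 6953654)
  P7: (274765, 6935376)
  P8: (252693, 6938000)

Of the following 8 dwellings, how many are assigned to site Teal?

2

P1 → Amber
P2 → Teal
P3 → Teal
P4 → Blue
P5 → Amber
P6 → Blue
P7 → Blue
P8 → Blue
2 of the 8 go to Teal.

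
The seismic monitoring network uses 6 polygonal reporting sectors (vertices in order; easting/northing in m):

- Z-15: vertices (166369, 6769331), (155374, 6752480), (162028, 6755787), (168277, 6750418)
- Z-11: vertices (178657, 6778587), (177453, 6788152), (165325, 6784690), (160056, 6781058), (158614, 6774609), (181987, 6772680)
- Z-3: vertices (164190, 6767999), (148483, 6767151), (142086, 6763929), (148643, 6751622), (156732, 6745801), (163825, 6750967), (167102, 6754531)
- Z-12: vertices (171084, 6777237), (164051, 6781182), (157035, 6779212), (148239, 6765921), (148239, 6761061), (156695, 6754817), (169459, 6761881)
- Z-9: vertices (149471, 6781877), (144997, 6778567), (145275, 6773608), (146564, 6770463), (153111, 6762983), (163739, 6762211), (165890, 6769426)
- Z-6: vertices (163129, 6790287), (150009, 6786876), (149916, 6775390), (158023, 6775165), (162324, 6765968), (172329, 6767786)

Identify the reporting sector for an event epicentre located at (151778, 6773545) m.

Cast a ray rightward from (151778, 6773545). For each polygon, the edges (by vertex number in listed order) whose endpoints lie on opposite sides of northing = 6773545, where each meets that height, and whether that is right or left of the point:
Z-15: no edge straddles that height → 0 crossings.
Z-11: 5–6 at easting≈171506.1 (right), 6–1 at easting≈181499.4 (right) → 2 crossings.
Z-3: no edge straddles that height → 0 crossings.
Z-12: 3–4 at easting≈153284.6 (right), 7–1 at easting≈170693.3 (right) → 2 crossings.
Z-9: 3–4 at easting≈145300.8 (left), 7–1 at easting≈160458.3 (right) → 1 crossing.
Z-6: 4–5 at easting≈158780.6 (right), 6–1 at easting≈169974.3 (right) → 2 crossings.
Only Z-9 has an odd count, so the point is inside Z-9.

Z-9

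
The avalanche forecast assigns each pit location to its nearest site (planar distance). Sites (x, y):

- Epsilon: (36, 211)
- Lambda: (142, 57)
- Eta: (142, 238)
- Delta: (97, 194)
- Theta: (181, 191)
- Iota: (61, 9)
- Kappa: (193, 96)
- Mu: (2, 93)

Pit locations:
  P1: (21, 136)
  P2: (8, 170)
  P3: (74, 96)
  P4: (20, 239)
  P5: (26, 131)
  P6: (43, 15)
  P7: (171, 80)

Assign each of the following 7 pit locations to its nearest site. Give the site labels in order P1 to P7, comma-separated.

P1 → Mu (d²=2210.00)
P2 → Epsilon (d²=2465.00)
P3 → Mu (d²=5193.00)
P4 → Epsilon (d²=1040.00)
P5 → Mu (d²=2020.00)
P6 → Iota (d²=360.00)
P7 → Kappa (d²=740.00)

Mu, Epsilon, Mu, Epsilon, Mu, Iota, Kappa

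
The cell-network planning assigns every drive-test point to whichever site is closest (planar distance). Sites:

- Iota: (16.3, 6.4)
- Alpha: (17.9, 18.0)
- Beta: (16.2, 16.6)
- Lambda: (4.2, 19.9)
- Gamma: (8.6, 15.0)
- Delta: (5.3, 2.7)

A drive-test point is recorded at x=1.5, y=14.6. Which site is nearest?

Lambda

Squared distances to each site:
Iota: 286.280; Alpha: 280.520; Beta: 220.090; Lambda: 35.380; Gamma: 50.570; Delta: 156.050.
Minimum at Lambda.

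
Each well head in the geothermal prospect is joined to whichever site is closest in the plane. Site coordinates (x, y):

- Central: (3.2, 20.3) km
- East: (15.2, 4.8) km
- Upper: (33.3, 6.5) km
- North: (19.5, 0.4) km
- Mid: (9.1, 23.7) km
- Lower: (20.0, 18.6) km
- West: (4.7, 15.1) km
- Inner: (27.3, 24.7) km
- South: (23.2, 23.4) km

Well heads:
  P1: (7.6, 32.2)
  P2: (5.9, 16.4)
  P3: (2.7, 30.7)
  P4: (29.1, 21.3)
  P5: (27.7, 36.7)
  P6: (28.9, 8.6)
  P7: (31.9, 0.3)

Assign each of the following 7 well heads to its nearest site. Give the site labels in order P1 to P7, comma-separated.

Mid, West, Mid, Inner, Inner, Upper, Upper

P1 → Mid (d²=74.50)
P2 → West (d²=3.13)
P3 → Mid (d²=89.96)
P4 → Inner (d²=14.80)
P5 → Inner (d²=144.16)
P6 → Upper (d²=23.77)
P7 → Upper (d²=40.40)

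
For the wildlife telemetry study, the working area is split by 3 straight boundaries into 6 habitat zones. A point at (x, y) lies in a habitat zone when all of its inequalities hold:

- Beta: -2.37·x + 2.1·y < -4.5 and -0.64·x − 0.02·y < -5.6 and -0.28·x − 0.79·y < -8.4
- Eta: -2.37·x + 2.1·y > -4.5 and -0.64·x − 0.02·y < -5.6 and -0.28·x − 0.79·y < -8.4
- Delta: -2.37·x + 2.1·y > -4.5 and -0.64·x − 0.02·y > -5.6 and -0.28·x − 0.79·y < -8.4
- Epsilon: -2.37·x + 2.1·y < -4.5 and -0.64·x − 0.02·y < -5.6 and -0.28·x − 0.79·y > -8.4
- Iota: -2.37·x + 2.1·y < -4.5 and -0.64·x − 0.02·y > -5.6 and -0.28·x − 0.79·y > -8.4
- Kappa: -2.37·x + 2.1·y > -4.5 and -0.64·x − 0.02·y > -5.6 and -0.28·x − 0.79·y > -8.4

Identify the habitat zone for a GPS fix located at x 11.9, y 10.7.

Beta

-2.37·11.9 + 2.1·10.7 = -5.733, which is < -4.5
-0.64·11.9 − 0.02·10.7 = -7.830, which is < -5.6
-0.28·11.9 − 0.79·10.7 = -11.785, which is < -8.4
This sign pattern matches Beta.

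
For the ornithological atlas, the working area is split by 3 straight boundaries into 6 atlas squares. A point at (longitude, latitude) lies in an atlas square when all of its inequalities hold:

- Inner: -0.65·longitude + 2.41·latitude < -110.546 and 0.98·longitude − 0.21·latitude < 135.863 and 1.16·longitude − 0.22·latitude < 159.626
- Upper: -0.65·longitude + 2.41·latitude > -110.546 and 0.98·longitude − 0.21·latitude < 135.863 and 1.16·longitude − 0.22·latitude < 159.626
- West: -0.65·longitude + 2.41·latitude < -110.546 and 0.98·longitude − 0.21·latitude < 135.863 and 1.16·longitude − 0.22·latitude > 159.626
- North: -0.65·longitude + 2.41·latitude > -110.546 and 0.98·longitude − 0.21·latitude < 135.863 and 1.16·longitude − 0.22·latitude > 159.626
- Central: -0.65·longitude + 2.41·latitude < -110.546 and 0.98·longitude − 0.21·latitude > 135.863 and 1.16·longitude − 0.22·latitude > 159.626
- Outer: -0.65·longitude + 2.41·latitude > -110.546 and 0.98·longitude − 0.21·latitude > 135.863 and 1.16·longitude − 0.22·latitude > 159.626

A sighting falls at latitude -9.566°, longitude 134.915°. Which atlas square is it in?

-0.65·134.915 + 2.41·-9.566 = -110.749, which is < -110.546
0.98·134.915 − 0.21·-9.566 = 134.226, which is < 135.863
1.16·134.915 − 0.22·-9.566 = 158.606, which is < 159.626
This sign pattern matches Inner.

Inner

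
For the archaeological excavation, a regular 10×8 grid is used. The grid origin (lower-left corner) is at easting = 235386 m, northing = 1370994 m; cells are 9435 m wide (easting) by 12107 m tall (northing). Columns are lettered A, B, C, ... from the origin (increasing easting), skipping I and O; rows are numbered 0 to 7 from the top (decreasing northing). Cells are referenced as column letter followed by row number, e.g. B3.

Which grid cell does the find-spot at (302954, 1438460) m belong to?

H2

Column index: ⌊(302954 − 235386) / 9435⌋ = ⌊7.161⌋ = 7 → column H
Row offset from origin: ⌊(1438460 − 1370994) / 12107⌋ = ⌊5.572⌋ = 5 → row 2 (counted from top)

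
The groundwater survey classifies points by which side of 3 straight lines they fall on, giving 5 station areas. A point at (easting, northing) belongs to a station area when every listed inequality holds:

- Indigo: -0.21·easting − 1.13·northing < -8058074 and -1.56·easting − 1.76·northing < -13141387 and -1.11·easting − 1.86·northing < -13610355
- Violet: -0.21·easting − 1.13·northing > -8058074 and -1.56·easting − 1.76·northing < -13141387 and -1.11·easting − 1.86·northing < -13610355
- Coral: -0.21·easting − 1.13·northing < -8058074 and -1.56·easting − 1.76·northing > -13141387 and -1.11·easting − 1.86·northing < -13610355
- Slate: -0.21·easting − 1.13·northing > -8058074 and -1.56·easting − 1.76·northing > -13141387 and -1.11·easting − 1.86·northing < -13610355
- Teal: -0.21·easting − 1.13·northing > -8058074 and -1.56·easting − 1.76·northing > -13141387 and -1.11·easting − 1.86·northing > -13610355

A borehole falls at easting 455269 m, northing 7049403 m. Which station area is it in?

-0.21·455269 − 1.13·7049403 = -8061431.880, which is < -8058074
-1.56·455269 − 1.76·7049403 = -13117168.920, which is > -13141387
-1.11·455269 − 1.86·7049403 = -13617238.170, which is < -13610355
This sign pattern matches Coral.

Coral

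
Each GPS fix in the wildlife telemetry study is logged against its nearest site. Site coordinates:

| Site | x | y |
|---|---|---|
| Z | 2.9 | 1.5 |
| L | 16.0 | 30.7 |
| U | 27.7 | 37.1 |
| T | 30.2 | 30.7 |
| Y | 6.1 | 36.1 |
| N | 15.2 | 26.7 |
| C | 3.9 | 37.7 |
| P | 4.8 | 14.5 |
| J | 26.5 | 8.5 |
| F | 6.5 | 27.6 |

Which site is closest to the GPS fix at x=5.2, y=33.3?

Squared distances to each site:
Z: 1016.530; L: 123.400; U: 520.690; T: 631.760; Y: 8.650; N: 143.560; C: 21.050; P: 353.600; J: 1068.730; F: 34.180.
Minimum at Y.

Y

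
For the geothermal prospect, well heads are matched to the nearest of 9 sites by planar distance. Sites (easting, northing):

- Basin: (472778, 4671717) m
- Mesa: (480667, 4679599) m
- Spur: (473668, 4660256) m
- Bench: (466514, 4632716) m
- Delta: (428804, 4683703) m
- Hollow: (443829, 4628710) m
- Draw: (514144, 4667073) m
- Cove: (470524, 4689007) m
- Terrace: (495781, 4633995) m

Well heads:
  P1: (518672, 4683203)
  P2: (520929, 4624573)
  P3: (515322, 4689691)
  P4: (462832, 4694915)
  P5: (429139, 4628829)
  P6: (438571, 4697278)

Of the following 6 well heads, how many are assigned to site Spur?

0

P1 → Draw
P2 → Terrace
P3 → Draw
P4 → Cove
P5 → Hollow
P6 → Delta
0 of the 6 go to Spur.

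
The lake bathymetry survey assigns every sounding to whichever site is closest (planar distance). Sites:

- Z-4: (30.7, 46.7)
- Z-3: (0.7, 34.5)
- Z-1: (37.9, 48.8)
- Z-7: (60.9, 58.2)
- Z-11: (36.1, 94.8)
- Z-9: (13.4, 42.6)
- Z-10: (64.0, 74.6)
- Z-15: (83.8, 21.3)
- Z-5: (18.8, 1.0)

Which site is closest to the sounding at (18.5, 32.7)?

Squared distances to each site:
Z-4: 344.840; Z-3: 320.080; Z-1: 635.570; Z-7: 2448.010; Z-11: 4166.170; Z-9: 124.020; Z-10: 3825.860; Z-15: 4394.050; Z-5: 1004.980.
Minimum at Z-9.

Z-9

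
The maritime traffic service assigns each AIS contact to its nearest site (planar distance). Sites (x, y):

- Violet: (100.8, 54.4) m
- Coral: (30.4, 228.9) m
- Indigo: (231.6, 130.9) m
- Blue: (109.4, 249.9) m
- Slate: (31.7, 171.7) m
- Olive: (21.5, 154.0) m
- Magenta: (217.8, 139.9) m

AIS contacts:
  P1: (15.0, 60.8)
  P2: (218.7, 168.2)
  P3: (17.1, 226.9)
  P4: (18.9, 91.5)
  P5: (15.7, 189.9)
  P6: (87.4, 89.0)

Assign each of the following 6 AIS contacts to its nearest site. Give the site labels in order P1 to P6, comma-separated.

Violet, Magenta, Coral, Olive, Slate, Violet

P1 → Violet (d²=7402.60)
P2 → Magenta (d²=801.70)
P3 → Coral (d²=180.89)
P4 → Olive (d²=3913.01)
P5 → Slate (d²=587.24)
P6 → Violet (d²=1376.72)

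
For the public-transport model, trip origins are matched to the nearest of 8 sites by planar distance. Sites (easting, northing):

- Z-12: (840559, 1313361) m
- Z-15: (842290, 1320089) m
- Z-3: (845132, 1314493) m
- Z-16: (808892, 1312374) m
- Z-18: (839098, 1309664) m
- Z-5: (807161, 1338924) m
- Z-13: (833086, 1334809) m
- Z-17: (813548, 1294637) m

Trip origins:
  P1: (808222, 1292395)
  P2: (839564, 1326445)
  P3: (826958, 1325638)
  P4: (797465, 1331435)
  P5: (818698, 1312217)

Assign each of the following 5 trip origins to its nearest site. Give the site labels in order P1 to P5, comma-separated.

P1 → Z-17 (d²=33392840.00)
P2 → Z-15 (d²=47829812.00)
P3 → Z-13 (d²=121659625.00)
P4 → Z-5 (d²=150097537.00)
P5 → Z-16 (d²=96182285.00)

Z-17, Z-15, Z-13, Z-5, Z-16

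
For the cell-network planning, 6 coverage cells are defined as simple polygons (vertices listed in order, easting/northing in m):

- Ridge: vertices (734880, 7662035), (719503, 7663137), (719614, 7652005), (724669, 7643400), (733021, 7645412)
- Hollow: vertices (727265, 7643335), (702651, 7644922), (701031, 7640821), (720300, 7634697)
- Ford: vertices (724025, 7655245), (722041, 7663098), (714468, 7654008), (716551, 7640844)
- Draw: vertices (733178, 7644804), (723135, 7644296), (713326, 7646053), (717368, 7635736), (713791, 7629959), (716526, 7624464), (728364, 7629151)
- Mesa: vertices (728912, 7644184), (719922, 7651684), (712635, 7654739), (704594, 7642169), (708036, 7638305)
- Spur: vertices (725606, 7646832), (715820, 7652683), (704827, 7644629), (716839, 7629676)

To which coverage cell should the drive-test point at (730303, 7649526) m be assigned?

Ridge

Cast a ray rightward from (730303, 7649526). For each polygon, the edges (by vertex number in listed order) whose endpoints lie on opposite sides of northing = 7649526, where each meets that height, and whether that is right or left of the point:
Ridge: 3–4 at easting≈721070.3 (left), 5–1 at easting≈733481.1 (right) → 1 crossing.
Hollow: no edge straddles that height → 0 crossings.
Ford: 3–4 at easting≈715177.2 (left), 4–1 at easting≈721056.9 (left) → 0 crossings.
Draw: no edge straddles that height → 0 crossings.
Mesa: 1–2 at easting≈722508.7 (left), 3–4 at easting≈709300.3 (left) → 0 crossings.
Spur: 1–2 at easting≈721100.2 (left), 2–3 at easting≈711511.0 (left) → 0 crossings.
Only Ridge has an odd count, so the point is inside Ridge.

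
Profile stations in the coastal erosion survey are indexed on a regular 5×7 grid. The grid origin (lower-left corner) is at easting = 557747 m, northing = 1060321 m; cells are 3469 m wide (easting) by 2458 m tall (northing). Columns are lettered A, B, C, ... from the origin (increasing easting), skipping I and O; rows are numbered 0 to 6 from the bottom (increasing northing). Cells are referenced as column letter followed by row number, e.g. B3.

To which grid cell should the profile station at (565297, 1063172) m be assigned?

C1

Column index: ⌊(565297 − 557747) / 3469⌋ = ⌊2.176⌋ = 2 → column C
Row offset from origin: ⌊(1063172 − 1060321) / 2458⌋ = ⌊1.160⌋ = 1 → row 1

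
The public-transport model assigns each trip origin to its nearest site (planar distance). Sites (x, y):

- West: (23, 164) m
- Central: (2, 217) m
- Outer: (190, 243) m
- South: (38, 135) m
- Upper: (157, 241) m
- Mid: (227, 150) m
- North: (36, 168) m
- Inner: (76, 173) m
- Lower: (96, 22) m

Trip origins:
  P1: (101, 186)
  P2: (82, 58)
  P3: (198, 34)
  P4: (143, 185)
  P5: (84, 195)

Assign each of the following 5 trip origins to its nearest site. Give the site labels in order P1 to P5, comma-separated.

Inner, Lower, Lower, Upper, Inner

P1 → Inner (d²=794.00)
P2 → Lower (d²=1492.00)
P3 → Lower (d²=10548.00)
P4 → Upper (d²=3332.00)
P5 → Inner (d²=548.00)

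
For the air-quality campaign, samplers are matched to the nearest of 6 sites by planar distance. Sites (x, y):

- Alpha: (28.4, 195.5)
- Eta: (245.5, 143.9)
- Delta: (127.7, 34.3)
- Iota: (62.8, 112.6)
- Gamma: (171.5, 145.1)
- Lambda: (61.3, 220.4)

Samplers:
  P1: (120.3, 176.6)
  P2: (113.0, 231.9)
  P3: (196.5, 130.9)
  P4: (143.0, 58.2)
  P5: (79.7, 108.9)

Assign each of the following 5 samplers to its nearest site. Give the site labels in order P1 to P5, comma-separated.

Gamma, Lambda, Gamma, Delta, Iota

P1 → Gamma (d²=3613.69)
P2 → Lambda (d²=2805.14)
P3 → Gamma (d²=826.64)
P4 → Delta (d²=805.30)
P5 → Iota (d²=299.30)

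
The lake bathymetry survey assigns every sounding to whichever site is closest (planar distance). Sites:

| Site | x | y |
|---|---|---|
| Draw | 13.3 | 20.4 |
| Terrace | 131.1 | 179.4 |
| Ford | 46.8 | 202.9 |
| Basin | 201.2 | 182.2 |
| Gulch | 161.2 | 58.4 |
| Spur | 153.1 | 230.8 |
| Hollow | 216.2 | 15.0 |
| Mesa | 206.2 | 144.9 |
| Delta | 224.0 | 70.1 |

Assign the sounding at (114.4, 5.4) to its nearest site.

Squared distances to each site:
Draw: 10446.210; Terrace: 30554.890; Ford: 43576.010; Basin: 38792.480; Gulch: 4999.240; Spur: 52302.850; Hollow: 10455.400; Mesa: 27887.490; Delta: 16198.250.
Minimum at Gulch.

Gulch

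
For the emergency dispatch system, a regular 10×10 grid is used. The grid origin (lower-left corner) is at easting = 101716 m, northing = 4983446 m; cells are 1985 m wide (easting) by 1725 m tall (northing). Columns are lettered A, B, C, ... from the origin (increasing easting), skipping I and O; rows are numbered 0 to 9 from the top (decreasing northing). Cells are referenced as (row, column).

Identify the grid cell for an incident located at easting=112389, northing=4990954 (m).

Column index: ⌊(112389 − 101716) / 1985⌋ = ⌊5.377⌋ = 5 → column F
Row offset from origin: ⌊(4990954 − 4983446) / 1725⌋ = ⌊4.352⌋ = 4 → row 5 (counted from top)

(5, F)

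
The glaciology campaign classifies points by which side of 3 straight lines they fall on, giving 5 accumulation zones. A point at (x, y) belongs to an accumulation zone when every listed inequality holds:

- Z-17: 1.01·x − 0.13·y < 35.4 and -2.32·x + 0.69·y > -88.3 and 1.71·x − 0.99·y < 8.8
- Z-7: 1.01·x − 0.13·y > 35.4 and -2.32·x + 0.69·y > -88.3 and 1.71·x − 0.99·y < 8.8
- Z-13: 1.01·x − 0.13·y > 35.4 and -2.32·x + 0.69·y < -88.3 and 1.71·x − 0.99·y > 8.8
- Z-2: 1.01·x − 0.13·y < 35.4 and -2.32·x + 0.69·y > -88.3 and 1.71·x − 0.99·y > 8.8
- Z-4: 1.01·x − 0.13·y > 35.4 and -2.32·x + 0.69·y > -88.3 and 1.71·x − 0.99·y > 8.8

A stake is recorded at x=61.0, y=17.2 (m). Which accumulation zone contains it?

1.01·61.0 − 0.13·17.2 = 59.374, which is > 35.4
-2.32·61.0 + 0.69·17.2 = -129.652, which is < -88.3
1.71·61.0 − 0.99·17.2 = 87.282, which is > 8.8
This sign pattern matches Z-13.

Z-13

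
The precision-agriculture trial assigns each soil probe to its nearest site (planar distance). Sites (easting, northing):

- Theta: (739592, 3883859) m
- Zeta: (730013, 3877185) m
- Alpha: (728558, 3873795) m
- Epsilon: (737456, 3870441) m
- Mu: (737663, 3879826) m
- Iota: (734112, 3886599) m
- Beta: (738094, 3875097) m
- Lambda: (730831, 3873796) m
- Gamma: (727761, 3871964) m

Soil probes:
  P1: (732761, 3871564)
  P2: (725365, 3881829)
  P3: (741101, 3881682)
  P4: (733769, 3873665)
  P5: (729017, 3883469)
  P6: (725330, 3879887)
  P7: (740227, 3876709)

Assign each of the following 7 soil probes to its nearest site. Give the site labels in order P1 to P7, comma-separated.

Lambda, Zeta, Theta, Lambda, Iota, Zeta, Beta

P1 → Lambda (d²=8706724.00)
P2 → Zeta (d²=43170640.00)
P3 → Theta (d²=7016410.00)
P4 → Lambda (d²=8649005.00)
P5 → Iota (d²=35755925.00)
P6 → Zeta (d²=29231293.00)
P7 → Beta (d²=7148233.00)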